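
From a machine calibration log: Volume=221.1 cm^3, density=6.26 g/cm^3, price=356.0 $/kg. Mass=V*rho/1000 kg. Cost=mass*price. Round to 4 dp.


Mass = 221.1*6.26/1000 = 1.384086 kg
Cost = 1.384086 * 356.0 = 492.7346 $


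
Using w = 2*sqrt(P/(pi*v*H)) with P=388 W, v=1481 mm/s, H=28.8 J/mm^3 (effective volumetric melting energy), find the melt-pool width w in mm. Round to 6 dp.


w = 2*sqrt(388/(pi*1481*28.8)) = 0.107621 mm


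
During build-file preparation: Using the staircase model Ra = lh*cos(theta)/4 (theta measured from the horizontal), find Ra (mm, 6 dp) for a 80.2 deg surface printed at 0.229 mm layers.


Ra = 0.229 * cos(80.2) / 4 = 0.009744 mm


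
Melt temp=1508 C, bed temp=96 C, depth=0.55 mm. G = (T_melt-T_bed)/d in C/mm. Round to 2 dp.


G = (1508-96)/0.55 = 2567.27 C/mm


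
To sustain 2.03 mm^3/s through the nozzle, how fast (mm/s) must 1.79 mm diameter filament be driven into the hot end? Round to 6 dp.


A = pi*(1.79/2)^2 = 2.516494
v = 2.03 / 2.516494 = 0.806678 mm/s


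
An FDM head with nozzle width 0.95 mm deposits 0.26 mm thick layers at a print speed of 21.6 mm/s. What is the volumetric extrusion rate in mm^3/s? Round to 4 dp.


Rate = 0.95 * 0.26 * 21.6 = 5.3352 mm^3/s


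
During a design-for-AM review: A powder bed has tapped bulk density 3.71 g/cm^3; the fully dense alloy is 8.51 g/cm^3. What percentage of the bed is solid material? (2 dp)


Packing = (3.71/8.51)*100 = 43.6 %


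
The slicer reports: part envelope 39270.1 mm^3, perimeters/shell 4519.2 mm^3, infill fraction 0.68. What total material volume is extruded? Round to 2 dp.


V_infill = (39270.1 - 4519.2) * 0.68 = 23630.61
V_total = 4519.2 + 23630.61 = 28149.81 mm^3


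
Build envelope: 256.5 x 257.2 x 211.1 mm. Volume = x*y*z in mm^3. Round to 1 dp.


V = 256.5 * 257.2 * 211.1 = 13926647.0 mm^3


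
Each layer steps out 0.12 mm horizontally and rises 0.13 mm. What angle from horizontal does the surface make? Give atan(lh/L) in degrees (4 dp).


angle = atan(0.13/0.12) = 47.2906 degrees


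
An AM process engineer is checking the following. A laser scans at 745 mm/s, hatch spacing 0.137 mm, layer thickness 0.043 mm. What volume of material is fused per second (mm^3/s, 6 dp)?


Rate = 745 * 0.137 * 0.043 = 4.388795 mm^3/s


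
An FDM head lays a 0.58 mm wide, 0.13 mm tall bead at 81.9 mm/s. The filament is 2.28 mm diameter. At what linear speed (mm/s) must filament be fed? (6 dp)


Q = 0.58 * 0.13 * 81.9 = 6.17526 mm^3/s
A_fil = pi*(2.28/2)^2 = 4.08281381 mm^2
v_feed = 6.17526 / 4.08281381 = 1.512501 mm/s


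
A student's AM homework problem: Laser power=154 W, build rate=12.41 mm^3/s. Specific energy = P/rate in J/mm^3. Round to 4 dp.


SE = 154 / 12.41 = 12.4093 J/mm^3


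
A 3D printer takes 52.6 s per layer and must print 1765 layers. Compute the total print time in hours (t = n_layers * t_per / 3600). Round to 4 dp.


t = 1765 * 52.6 / 3600 = 25.7886 hrs


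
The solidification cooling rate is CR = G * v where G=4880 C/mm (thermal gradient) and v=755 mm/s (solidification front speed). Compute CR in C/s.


CR = 4880 * 755 = 3684400 C/s


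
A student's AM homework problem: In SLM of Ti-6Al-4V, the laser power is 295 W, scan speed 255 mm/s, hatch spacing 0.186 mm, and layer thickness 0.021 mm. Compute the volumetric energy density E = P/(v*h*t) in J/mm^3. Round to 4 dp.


E = 295 / (255*0.186*0.021) = 296.1758 J/mm^3


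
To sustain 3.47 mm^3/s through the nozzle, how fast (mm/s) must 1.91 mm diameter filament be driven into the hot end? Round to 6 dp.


A = pi*(1.91/2)^2 = 2.865211
v = 3.47 / 2.865211 = 1.21108 mm/s


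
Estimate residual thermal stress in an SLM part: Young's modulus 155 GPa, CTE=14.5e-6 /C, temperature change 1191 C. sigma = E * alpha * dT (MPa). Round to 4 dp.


sigma = 155*1000 * 14.5e-6 * 1191 = 2676.7725 MPa


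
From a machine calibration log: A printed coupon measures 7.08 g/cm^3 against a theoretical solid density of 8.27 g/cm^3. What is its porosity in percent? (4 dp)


Porosity = (1-7.08/8.27)*100 = 14.3894 %


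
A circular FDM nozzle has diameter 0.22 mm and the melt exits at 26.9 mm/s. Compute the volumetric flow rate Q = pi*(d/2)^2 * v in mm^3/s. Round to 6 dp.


A = pi*(0.22/2)^2 = 0.03801327 mm^2
Q = 0.03801327 * 26.9 = 1.022557 mm^3/s


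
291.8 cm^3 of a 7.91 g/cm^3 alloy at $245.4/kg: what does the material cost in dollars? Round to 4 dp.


Mass = 291.8*7.91/1000 = 2.308138 kg
Cost = 2.308138 * 245.4 = 566.4171 $


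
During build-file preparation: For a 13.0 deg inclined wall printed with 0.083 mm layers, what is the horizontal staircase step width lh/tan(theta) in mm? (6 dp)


step = 0.083 / tan(13.0) = 0.359512 mm


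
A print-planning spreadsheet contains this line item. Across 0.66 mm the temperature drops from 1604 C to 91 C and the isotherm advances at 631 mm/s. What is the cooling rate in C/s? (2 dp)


G = (1604-91)/0.66 = 2292.42424242 C/mm
CR = 2292.42424242 * 631 = 1446519.7 C/s


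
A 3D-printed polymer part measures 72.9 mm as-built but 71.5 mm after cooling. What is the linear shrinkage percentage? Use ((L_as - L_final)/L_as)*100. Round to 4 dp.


Shrinkage = ((72.9-71.5)/72.9)*100 = 1.9204 %


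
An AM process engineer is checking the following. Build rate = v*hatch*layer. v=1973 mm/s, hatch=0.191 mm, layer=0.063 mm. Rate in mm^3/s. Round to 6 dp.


Rate = 1973 * 0.191 * 0.063 = 23.741109 mm^3/s


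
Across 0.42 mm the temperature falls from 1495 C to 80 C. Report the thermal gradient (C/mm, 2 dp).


G = (1495-80)/0.42 = 3369.05 C/mm


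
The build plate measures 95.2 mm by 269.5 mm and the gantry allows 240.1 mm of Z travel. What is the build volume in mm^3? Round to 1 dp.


V = 95.2 * 269.5 * 240.1 = 6160101.6 mm^3


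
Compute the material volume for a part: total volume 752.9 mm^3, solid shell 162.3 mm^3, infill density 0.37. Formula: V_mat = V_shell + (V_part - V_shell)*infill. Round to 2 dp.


V_infill = (752.9 - 162.3) * 0.37 = 218.52
V_total = 162.3 + 218.52 = 380.82 mm^3


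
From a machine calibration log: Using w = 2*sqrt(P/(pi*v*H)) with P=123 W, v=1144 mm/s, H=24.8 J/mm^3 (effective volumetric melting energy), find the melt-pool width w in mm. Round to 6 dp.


w = 2*sqrt(123/(pi*1144*24.8)) = 0.074297 mm


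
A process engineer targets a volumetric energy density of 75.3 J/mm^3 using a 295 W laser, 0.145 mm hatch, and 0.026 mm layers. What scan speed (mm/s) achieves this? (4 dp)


v = 295 / (75.3*0.145*0.026) = 1039.1678 mm/s


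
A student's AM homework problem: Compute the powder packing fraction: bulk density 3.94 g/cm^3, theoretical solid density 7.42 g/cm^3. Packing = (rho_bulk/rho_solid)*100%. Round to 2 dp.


Packing = (3.94/7.42)*100 = 53.1 %


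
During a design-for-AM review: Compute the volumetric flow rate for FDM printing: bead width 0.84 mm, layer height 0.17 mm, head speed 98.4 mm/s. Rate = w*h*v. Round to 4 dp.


Rate = 0.84 * 0.17 * 98.4 = 14.0515 mm^3/s


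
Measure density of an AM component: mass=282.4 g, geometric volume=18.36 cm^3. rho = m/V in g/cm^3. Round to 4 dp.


rho = 282.4 / 18.36 = 15.3813 g/cm^3


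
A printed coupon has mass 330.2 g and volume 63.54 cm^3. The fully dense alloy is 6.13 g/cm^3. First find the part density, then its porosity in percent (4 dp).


rho_part = 330.2 / 63.54 = 5.19672647 g/cm^3
Porosity = (1 - 5.19672647/6.13)*100 = 15.2247 %


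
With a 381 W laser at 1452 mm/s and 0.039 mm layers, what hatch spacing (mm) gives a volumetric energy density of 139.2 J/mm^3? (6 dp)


h = 381 / (139.2*1452*0.039) = 0.048334 mm


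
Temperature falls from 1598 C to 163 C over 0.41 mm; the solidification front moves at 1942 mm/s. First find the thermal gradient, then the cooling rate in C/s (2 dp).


G = (1598-163)/0.41 = 3500.0 C/mm
CR = 3500.0 * 1942 = 6797000.0 C/s


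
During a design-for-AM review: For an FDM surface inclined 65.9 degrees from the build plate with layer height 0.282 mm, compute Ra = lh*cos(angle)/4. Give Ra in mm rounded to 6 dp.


Ra = 0.282 * cos(65.9) / 4 = 0.028787 mm


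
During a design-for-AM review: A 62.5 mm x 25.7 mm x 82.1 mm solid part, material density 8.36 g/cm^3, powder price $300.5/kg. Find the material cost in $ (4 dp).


V = 62.5 * 25.7 * 82.1 = 131873.125 mm^3 = 131.873125 cm^3
Mass = 131.873125 * 8.36 / 1000 = 1.10245933 kg
Cost = 1.10245933 * 300.5 = 331.289 $


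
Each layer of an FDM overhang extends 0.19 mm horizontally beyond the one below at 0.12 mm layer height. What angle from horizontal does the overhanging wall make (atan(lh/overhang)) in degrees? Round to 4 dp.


angle = atan(0.12/0.19) = 32.2756 degrees


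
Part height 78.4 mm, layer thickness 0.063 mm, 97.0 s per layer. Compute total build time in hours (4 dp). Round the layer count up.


Layers = ceil(78.4/0.063) = 1245
t = 1245 * 97.0 / 3600 = 33.5458 hrs


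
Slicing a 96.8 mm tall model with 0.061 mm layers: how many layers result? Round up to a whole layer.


Layers = ceil(96.8/0.061) = 1587


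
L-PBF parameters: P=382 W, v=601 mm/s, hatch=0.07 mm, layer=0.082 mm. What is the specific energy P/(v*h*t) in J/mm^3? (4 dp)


Build rate = 601 * 0.07 * 0.082 = 3.44974 mm^3/s
SE = 382 / 3.44974 = 110.733 J/mm^3


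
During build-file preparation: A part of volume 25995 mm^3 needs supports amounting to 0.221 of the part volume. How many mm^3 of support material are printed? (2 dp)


V_support = 25995 * 0.221 = 5744.9 mm^3


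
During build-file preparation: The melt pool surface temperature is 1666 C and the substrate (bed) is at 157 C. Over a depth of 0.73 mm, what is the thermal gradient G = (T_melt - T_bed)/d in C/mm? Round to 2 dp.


G = (1666-157)/0.73 = 2067.12 C/mm


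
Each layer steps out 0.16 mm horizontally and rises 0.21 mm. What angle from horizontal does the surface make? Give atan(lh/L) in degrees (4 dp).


angle = atan(0.21/0.16) = 52.6961 degrees


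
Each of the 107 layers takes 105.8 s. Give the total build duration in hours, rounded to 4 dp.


t = 107 * 105.8 / 3600 = 3.1446 hrs


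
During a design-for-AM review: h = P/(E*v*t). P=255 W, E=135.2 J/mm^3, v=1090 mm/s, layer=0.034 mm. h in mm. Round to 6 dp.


h = 255 / (135.2*1090*0.034) = 0.050893 mm


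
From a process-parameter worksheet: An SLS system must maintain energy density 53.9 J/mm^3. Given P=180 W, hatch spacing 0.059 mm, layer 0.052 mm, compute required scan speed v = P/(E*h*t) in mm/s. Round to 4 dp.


v = 180 / (53.9*0.059*0.052) = 1088.4999 mm/s


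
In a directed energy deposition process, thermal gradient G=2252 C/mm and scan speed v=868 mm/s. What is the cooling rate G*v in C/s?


CR = 2252 * 868 = 1954736 C/s


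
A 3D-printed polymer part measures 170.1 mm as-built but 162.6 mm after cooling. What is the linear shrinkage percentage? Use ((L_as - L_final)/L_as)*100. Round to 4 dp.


Shrinkage = ((170.1-162.6)/170.1)*100 = 4.4092 %


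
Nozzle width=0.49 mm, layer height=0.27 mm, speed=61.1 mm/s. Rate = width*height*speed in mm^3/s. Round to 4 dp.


Rate = 0.49 * 0.27 * 61.1 = 8.0835 mm^3/s


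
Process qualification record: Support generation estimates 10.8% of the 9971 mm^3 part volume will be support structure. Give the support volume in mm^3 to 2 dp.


V_support = 9971 * 0.108 = 1076.87 mm^3


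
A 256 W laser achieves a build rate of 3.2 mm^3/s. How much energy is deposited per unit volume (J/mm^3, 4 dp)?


SE = 256 / 3.2 = 80.0 J/mm^3


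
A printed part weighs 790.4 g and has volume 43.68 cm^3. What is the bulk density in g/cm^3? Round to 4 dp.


rho = 790.4 / 43.68 = 18.0952 g/cm^3


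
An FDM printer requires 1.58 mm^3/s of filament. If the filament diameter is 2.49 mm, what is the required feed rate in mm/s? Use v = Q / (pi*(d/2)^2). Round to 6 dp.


A = pi*(2.49/2)^2 = 4.869547
v = 1.58 / 4.869547 = 0.324465 mm/s


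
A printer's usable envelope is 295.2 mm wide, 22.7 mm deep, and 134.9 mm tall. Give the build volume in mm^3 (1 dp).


V = 295.2 * 22.7 * 134.9 = 903970.3 mm^3


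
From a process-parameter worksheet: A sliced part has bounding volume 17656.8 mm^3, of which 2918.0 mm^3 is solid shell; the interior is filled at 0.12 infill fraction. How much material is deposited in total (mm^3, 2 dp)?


V_infill = (17656.8 - 2918.0) * 0.12 = 1768.66
V_total = 2918.0 + 1768.66 = 4686.66 mm^3


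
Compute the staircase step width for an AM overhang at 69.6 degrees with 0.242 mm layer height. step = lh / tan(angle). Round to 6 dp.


step = 0.242 / tan(69.6) = 0.089999 mm


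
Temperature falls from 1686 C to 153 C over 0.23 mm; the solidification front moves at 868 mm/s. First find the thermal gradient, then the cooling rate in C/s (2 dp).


G = (1686-153)/0.23 = 6665.2173913 C/mm
CR = 6665.2173913 * 868 = 5785408.7 C/s


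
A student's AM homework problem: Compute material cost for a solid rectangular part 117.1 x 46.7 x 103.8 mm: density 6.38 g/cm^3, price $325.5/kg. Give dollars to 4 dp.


V = 117.1 * 46.7 * 103.8 = 567637.566 mm^3 = 567.637566 cm^3
Mass = 567.637566 * 6.38 / 1000 = 3.62152767 kg
Cost = 3.62152767 * 325.5 = 1178.8073 $


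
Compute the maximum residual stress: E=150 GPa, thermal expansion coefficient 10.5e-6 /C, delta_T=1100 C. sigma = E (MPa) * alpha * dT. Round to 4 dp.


sigma = 150*1000 * 10.5e-6 * 1100 = 1732.5 MPa


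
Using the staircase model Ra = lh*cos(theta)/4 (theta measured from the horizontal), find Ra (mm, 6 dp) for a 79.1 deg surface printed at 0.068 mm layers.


Ra = 0.068 * cos(79.1) / 4 = 0.003215 mm


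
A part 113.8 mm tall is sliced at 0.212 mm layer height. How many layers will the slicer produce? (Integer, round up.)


Layers = ceil(113.8/0.212) = 537


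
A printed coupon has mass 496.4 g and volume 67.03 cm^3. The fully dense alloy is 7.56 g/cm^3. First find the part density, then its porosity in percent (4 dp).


rho_part = 496.4 / 67.03 = 7.40563927 g/cm^3
Porosity = (1 - 7.40563927/7.56)*100 = 2.0418 %


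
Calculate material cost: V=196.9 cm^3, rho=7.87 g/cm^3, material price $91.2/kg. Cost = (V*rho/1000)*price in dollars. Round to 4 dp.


Mass = 196.9*7.87/1000 = 1.549603 kg
Cost = 1.549603 * 91.2 = 141.3238 $


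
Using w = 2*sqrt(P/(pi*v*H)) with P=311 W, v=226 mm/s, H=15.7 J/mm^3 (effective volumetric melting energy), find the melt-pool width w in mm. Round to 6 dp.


w = 2*sqrt(311/(pi*226*15.7)) = 0.334065 mm


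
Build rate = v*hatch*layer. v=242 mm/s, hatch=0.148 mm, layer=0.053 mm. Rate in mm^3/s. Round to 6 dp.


Rate = 242 * 0.148 * 0.053 = 1.898248 mm^3/s


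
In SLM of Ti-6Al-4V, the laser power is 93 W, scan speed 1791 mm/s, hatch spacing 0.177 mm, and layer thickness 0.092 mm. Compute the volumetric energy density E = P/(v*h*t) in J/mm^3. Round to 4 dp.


E = 93 / (1791*0.177*0.092) = 3.1888 J/mm^3


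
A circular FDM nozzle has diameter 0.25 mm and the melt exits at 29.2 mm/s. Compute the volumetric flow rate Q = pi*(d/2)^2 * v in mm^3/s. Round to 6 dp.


A = pi*(0.25/2)^2 = 0.04908739 mm^2
Q = 0.04908739 * 29.2 = 1.433352 mm^3/s


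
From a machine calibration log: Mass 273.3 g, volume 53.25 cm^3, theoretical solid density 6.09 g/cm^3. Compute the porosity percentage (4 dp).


rho_part = 273.3 / 53.25 = 5.13239437 g/cm^3
Porosity = (1 - 5.13239437/6.09)*100 = 15.7242 %


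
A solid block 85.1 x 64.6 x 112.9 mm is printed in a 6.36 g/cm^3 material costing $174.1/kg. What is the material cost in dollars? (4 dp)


V = 85.1 * 64.6 * 112.9 = 620663.234 mm^3 = 620.663234 cm^3
Mass = 620.663234 * 6.36 / 1000 = 3.94741817 kg
Cost = 3.94741817 * 174.1 = 687.2455 $


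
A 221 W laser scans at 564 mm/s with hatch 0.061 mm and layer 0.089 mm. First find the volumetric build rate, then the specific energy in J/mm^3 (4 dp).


Build rate = 564 * 0.061 * 0.089 = 3.061956 mm^3/s
SE = 221 / 3.061956 = 72.1761 J/mm^3


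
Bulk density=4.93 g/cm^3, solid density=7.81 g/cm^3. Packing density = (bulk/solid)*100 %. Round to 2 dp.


Packing = (4.93/7.81)*100 = 63.12 %


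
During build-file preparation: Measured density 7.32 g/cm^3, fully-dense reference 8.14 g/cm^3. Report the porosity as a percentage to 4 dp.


Porosity = (1-7.32/8.14)*100 = 10.0737 %


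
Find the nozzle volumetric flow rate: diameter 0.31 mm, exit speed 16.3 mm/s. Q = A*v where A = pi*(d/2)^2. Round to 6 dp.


A = pi*(0.31/2)^2 = 0.07547676 mm^2
Q = 0.07547676 * 16.3 = 1.230271 mm^3/s


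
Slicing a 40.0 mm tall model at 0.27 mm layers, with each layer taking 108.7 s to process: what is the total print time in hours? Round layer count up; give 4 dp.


Layers = ceil(40.0/0.27) = 149
t = 149 * 108.7 / 3600 = 4.499 hrs


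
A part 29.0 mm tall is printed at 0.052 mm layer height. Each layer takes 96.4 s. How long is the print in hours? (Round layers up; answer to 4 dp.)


Layers = ceil(29.0/0.052) = 558
t = 558 * 96.4 / 3600 = 14.942 hrs


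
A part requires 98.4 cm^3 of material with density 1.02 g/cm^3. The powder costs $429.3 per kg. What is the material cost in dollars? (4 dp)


Mass = 98.4*1.02/1000 = 0.100368 kg
Cost = 0.100368 * 429.3 = 43.088 $


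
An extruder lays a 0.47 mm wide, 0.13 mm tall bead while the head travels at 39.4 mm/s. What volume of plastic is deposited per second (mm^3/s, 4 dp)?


Rate = 0.47 * 0.13 * 39.4 = 2.4073 mm^3/s


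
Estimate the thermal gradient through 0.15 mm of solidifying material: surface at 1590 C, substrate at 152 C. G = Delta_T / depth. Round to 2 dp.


G = (1590-152)/0.15 = 9586.67 C/mm


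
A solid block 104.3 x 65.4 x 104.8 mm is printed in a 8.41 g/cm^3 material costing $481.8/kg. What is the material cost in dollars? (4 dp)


V = 104.3 * 65.4 * 104.8 = 714863.856 mm^3 = 714.863856 cm^3
Mass = 714.863856 * 8.41 / 1000 = 6.01200503 kg
Cost = 6.01200503 * 481.8 = 2896.584 $


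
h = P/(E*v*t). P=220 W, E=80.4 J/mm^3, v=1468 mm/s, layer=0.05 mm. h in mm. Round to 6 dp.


h = 220 / (80.4*1468*0.05) = 0.03728 mm


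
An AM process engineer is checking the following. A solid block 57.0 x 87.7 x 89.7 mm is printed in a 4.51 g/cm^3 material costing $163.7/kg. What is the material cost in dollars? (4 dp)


V = 57.0 * 87.7 * 89.7 = 448401.33 mm^3 = 448.40133 cm^3
Mass = 448.40133 * 4.51 / 1000 = 2.02229 kg
Cost = 2.02229 * 163.7 = 331.0489 $


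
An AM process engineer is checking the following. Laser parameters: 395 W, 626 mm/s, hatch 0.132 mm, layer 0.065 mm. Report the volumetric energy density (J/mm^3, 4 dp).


E = 395 / (626*0.132*0.065) = 73.542 J/mm^3


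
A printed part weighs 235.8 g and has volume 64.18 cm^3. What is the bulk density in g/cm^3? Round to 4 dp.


rho = 235.8 / 64.18 = 3.674 g/cm^3


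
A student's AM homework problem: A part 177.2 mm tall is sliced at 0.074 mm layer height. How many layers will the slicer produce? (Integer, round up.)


Layers = ceil(177.2/0.074) = 2395


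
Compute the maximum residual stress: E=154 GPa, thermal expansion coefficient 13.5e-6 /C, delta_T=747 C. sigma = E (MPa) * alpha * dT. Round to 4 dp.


sigma = 154*1000 * 13.5e-6 * 747 = 1553.013 MPa


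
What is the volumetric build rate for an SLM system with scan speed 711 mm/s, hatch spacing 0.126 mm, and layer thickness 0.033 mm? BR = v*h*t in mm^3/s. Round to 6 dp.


Rate = 711 * 0.126 * 0.033 = 2.956338 mm^3/s


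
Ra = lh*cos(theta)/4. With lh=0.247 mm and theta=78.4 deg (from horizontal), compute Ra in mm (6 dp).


Ra = 0.247 * cos(78.4) / 4 = 0.012417 mm


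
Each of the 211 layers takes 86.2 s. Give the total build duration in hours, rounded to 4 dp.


t = 211 * 86.2 / 3600 = 5.0523 hrs


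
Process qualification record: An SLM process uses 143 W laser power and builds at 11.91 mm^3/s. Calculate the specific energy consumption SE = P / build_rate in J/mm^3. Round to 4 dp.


SE = 143 / 11.91 = 12.0067 J/mm^3


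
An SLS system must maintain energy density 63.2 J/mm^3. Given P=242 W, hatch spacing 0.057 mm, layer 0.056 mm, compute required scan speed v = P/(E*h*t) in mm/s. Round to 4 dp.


v = 242 / (63.2*0.057*0.056) = 1199.5971 mm/s


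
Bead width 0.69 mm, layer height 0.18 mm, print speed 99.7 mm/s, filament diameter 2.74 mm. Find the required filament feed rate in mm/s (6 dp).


Q = 0.69 * 0.18 * 99.7 = 12.38274 mm^3/s
A_fil = pi*(2.74/2)^2 = 5.89645525 mm^2
v_feed = 12.38274 / 5.89645525 = 2.100031 mm/s


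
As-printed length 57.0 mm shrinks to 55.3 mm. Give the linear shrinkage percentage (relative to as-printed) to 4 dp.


Shrinkage = ((57.0-55.3)/57.0)*100 = 2.9825 %


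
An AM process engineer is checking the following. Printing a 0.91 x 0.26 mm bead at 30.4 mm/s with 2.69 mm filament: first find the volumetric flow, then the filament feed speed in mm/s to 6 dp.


Q = 0.91 * 0.26 * 30.4 = 7.19264 mm^3/s
A_fil = pi*(2.69/2)^2 = 5.68321965 mm^2
v_feed = 7.19264 / 5.68321965 = 1.265592 mm/s


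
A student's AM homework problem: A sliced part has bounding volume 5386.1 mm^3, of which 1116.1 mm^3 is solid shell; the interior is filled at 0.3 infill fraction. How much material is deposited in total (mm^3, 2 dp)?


V_infill = (5386.1 - 1116.1) * 0.3 = 1281.0
V_total = 1116.1 + 1281.0 = 2397.1 mm^3


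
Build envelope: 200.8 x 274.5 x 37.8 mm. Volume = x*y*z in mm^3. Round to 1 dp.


V = 200.8 * 274.5 * 37.8 = 2083520.9 mm^3


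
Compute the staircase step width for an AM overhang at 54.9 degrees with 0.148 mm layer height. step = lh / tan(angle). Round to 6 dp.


step = 0.148 / tan(54.9) = 0.104016 mm


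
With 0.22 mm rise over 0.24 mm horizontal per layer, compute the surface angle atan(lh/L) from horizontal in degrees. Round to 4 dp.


angle = atan(0.22/0.24) = 42.5104 degrees


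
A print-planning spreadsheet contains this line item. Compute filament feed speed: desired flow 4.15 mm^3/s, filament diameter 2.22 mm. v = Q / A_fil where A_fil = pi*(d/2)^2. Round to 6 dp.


A = pi*(2.22/2)^2 = 3.870756
v = 4.15 / 3.870756 = 1.072142 mm/s


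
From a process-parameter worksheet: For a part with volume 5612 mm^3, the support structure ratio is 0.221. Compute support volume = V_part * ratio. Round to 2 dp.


V_support = 5612 * 0.221 = 1240.25 mm^3


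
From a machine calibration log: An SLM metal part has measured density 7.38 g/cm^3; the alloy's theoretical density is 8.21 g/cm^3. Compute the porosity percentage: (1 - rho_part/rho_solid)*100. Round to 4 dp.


Porosity = (1-7.38/8.21)*100 = 10.1096 %


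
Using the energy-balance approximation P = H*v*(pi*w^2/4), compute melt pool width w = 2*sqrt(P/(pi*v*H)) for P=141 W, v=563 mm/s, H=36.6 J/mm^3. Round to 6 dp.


w = 2*sqrt(141/(pi*563*36.6)) = 0.09334 mm


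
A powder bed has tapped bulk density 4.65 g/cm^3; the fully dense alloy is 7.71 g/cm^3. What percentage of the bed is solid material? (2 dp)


Packing = (4.65/7.71)*100 = 60.31 %


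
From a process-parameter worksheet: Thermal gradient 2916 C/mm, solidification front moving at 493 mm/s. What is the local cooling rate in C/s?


CR = 2916 * 493 = 1437588 C/s


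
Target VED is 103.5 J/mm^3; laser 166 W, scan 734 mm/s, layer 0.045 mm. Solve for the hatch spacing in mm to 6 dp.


h = 166 / (103.5*734*0.045) = 0.048558 mm


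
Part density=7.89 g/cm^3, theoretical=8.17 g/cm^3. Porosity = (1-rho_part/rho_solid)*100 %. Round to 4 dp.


Porosity = (1-7.89/8.17)*100 = 3.4272 %


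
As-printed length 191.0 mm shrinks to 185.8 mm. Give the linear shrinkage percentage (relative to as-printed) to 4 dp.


Shrinkage = ((191.0-185.8)/191.0)*100 = 2.7225 %


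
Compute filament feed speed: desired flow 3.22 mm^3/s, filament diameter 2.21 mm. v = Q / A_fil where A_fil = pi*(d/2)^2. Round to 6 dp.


A = pi*(2.21/2)^2 = 3.835963
v = 3.22 / 3.835963 = 0.839424 mm/s


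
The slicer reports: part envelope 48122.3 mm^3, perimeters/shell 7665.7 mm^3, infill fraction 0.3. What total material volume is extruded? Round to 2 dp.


V_infill = (48122.3 - 7665.7) * 0.3 = 12136.98
V_total = 7665.7 + 12136.98 = 19802.68 mm^3


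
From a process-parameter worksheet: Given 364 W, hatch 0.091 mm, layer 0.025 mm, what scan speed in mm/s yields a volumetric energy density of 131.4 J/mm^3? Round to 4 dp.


v = 364 / (131.4*0.091*0.025) = 1217.656 mm/s


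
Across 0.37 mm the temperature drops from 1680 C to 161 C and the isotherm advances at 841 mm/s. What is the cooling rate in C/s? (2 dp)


G = (1680-161)/0.37 = 4105.40540541 C/mm
CR = 4105.40540541 * 841 = 3452645.95 C/s


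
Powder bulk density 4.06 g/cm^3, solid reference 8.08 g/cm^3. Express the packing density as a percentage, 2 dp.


Packing = (4.06/8.08)*100 = 50.25 %


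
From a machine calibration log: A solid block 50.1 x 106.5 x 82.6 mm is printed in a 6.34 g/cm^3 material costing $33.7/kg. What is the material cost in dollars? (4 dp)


V = 50.1 * 106.5 * 82.6 = 440724.69 mm^3 = 440.72469 cm^3
Mass = 440.72469 * 6.34 / 1000 = 2.79419453 kg
Cost = 2.79419453 * 33.7 = 94.1644 $


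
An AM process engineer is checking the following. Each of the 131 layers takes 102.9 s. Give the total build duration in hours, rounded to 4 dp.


t = 131 * 102.9 / 3600 = 3.7444 hrs


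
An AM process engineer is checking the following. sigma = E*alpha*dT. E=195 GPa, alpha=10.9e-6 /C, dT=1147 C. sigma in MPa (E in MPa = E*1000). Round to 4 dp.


sigma = 195*1000 * 10.9e-6 * 1147 = 2437.9485 MPa


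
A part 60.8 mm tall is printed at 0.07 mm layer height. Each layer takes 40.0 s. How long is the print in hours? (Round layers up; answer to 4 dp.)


Layers = ceil(60.8/0.07) = 869
t = 869 * 40.0 / 3600 = 9.6556 hrs


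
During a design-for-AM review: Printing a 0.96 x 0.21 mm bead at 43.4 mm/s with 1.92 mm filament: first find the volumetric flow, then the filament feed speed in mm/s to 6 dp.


Q = 0.96 * 0.21 * 43.4 = 8.74944 mm^3/s
A_fil = pi*(1.92/2)^2 = 2.89529179 mm^2
v_feed = 8.74944 / 2.89529179 = 3.021954 mm/s


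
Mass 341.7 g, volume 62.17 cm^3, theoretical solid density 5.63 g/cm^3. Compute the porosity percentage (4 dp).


rho_part = 341.7 / 62.17 = 5.49622004 g/cm^3
Porosity = (1 - 5.49622004/5.63)*100 = 2.3762 %


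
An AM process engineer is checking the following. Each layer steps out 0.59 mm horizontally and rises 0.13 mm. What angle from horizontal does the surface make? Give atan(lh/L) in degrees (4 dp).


angle = atan(0.13/0.59) = 12.4259 degrees


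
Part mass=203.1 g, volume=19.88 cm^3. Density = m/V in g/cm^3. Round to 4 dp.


rho = 203.1 / 19.88 = 10.2163 g/cm^3


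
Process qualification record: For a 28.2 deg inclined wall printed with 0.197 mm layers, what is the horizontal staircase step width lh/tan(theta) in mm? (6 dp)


step = 0.197 / tan(28.2) = 0.367403 mm


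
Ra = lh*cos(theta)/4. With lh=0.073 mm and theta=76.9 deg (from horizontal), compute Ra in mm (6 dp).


Ra = 0.073 * cos(76.9) / 4 = 0.004136 mm


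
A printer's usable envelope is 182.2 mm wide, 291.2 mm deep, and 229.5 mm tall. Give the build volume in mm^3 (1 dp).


V = 182.2 * 291.2 * 229.5 = 12176498.9 mm^3


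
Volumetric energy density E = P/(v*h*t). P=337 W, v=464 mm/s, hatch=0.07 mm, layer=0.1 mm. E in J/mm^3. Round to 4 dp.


E = 337 / (464*0.07*0.1) = 103.7562 J/mm^3


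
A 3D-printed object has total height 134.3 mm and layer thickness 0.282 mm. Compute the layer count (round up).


Layers = ceil(134.3/0.282) = 477


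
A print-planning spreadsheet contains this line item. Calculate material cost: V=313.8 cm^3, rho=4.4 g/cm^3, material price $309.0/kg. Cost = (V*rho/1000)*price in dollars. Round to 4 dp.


Mass = 313.8*4.4/1000 = 1.38072 kg
Cost = 1.38072 * 309.0 = 426.6425 $


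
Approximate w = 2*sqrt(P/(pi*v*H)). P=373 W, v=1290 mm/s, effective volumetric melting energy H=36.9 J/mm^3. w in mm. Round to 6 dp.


w = 2*sqrt(373/(pi*1290*36.9)) = 0.099885 mm


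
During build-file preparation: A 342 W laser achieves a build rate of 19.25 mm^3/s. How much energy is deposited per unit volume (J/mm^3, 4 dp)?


SE = 342 / 19.25 = 17.7662 J/mm^3


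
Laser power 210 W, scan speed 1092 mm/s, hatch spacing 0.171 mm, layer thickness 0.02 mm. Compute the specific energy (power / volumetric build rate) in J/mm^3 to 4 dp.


Build rate = 1092 * 0.171 * 0.02 = 3.73464 mm^3/s
SE = 210 / 3.73464 = 56.2303 J/mm^3


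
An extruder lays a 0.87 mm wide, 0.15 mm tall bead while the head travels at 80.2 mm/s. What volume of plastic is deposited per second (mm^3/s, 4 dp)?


Rate = 0.87 * 0.15 * 80.2 = 10.4661 mm^3/s


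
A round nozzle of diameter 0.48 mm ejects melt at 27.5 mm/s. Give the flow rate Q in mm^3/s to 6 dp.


A = pi*(0.48/2)^2 = 0.18095574 mm^2
Q = 0.18095574 * 27.5 = 4.976283 mm^3/s


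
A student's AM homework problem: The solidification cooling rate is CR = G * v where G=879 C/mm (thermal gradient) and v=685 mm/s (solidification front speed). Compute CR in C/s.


CR = 879 * 685 = 602115 C/s


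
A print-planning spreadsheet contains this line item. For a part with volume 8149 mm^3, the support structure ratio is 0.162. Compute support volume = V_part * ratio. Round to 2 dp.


V_support = 8149 * 0.162 = 1320.14 mm^3


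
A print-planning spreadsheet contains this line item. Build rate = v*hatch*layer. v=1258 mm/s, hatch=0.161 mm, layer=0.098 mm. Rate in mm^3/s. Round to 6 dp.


Rate = 1258 * 0.161 * 0.098 = 19.848724 mm^3/s


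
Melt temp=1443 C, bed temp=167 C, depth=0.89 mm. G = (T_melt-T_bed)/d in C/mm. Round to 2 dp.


G = (1443-167)/0.89 = 1433.71 C/mm


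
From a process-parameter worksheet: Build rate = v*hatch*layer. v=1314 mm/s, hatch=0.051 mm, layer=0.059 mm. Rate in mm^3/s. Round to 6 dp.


Rate = 1314 * 0.051 * 0.059 = 3.953826 mm^3/s


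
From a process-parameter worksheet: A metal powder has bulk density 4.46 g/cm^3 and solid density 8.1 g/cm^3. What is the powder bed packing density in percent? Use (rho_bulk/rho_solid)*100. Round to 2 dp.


Packing = (4.46/8.1)*100 = 55.06 %


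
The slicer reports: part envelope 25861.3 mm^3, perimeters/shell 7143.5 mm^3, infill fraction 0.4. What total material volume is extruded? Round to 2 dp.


V_infill = (25861.3 - 7143.5) * 0.4 = 7487.12
V_total = 7143.5 + 7487.12 = 14630.62 mm^3


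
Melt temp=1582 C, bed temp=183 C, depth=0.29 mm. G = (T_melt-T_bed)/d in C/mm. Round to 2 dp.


G = (1582-183)/0.29 = 4824.14 C/mm


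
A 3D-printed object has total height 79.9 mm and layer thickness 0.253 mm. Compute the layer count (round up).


Layers = ceil(79.9/0.253) = 316


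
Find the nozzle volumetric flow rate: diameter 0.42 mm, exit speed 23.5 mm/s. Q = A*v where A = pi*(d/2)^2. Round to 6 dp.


A = pi*(0.42/2)^2 = 0.13854424 mm^2
Q = 0.13854424 * 23.5 = 3.25579 mm^3/s


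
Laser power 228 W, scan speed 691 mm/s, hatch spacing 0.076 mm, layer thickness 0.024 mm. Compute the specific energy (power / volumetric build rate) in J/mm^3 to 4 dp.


Build rate = 691 * 0.076 * 0.024 = 1.260384 mm^3/s
SE = 228 / 1.260384 = 180.8973 J/mm^3


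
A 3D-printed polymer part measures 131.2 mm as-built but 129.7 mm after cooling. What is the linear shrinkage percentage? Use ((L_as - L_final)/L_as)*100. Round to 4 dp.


Shrinkage = ((131.2-129.7)/131.2)*100 = 1.1433 %


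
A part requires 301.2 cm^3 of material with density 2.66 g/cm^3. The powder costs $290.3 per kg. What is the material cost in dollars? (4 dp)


Mass = 301.2*2.66/1000 = 0.801192 kg
Cost = 0.801192 * 290.3 = 232.586 $


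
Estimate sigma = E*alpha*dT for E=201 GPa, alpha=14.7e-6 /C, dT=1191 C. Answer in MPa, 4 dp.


sigma = 201*1000 * 14.7e-6 * 1191 = 3519.0477 MPa


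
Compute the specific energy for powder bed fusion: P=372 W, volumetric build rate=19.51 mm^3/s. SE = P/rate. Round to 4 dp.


SE = 372 / 19.51 = 19.0671 J/mm^3


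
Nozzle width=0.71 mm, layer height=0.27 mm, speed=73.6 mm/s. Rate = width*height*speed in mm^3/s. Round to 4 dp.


Rate = 0.71 * 0.27 * 73.6 = 14.1091 mm^3/s


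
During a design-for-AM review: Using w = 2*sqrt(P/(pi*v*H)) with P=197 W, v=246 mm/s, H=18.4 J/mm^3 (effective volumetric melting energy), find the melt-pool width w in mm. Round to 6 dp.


w = 2*sqrt(197/(pi*246*18.4)) = 0.235403 mm


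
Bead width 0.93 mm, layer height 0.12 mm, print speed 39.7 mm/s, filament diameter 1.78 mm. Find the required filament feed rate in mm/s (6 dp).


Q = 0.93 * 0.12 * 39.7 = 4.43052 mm^3/s
A_fil = pi*(1.78/2)^2 = 2.48845554 mm^2
v_feed = 4.43052 / 2.48845554 = 1.78043 mm/s


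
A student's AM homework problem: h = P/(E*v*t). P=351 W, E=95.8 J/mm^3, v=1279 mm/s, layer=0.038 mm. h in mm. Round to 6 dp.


h = 351 / (95.8*1279*0.038) = 0.075385 mm


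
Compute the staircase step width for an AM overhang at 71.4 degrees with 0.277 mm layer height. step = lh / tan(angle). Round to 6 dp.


step = 0.277 / tan(71.4) = 0.093221 mm


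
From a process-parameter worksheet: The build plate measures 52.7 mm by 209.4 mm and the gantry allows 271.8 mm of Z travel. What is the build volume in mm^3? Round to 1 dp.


V = 52.7 * 209.4 * 271.8 = 2999416.3 mm^3


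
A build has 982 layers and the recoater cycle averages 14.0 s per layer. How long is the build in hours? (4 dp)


t = 982 * 14.0 / 3600 = 3.8189 hrs


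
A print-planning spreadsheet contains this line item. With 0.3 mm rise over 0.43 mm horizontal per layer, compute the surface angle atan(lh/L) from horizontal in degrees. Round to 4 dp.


angle = atan(0.3/0.43) = 34.9025 degrees


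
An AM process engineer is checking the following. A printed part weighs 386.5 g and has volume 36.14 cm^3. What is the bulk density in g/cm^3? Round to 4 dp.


rho = 386.5 / 36.14 = 10.6945 g/cm^3


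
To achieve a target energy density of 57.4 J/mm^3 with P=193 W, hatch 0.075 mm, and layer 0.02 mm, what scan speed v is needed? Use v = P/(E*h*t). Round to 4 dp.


v = 193 / (57.4*0.075*0.02) = 2241.5796 mm/s


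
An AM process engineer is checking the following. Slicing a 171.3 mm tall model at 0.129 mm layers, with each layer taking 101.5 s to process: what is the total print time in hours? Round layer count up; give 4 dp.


Layers = ceil(171.3/0.129) = 1328
t = 1328 * 101.5 / 3600 = 37.4422 hrs


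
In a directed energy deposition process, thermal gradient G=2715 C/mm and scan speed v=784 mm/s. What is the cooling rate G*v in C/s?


CR = 2715 * 784 = 2128560 C/s


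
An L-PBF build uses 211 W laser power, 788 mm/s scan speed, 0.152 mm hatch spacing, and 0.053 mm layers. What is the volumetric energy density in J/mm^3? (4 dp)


E = 211 / (788*0.152*0.053) = 33.2381 J/mm^3


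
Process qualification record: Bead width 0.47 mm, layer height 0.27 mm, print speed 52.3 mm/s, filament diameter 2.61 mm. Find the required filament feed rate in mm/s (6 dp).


Q = 0.47 * 0.27 * 52.3 = 6.63687 mm^3/s
A_fil = pi*(2.61/2)^2 = 5.35021083 mm^2
v_feed = 6.63687 / 5.35021083 = 1.240488 mm/s


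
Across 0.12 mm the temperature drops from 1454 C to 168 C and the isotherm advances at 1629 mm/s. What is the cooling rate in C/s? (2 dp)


G = (1454-168)/0.12 = 10716.66666667 C/mm
CR = 10716.66666667 * 1629 = 17457450.0 C/s


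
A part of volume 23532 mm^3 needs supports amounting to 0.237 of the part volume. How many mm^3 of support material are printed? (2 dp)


V_support = 23532 * 0.237 = 5577.08 mm^3


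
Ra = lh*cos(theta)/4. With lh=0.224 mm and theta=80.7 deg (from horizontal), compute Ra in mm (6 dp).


Ra = 0.224 * cos(80.7) / 4 = 0.00905 mm


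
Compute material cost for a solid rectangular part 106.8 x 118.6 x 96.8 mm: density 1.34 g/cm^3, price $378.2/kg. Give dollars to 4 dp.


V = 106.8 * 118.6 * 96.8 = 1226115.264 mm^3 = 1226.115264 cm^3
Mass = 1226.115264 * 1.34 / 1000 = 1.64299445 kg
Cost = 1.64299445 * 378.2 = 621.3805 $


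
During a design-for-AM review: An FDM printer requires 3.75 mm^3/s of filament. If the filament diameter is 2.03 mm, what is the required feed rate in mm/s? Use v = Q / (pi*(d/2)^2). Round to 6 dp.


A = pi*(2.03/2)^2 = 3.236547
v = 3.75 / 3.236547 = 1.158642 mm/s


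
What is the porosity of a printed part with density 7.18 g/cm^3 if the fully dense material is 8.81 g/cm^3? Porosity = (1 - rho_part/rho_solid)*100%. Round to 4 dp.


Porosity = (1-7.18/8.81)*100 = 18.5017 %


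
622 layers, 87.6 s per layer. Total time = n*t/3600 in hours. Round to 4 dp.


t = 622 * 87.6 / 3600 = 15.1353 hrs


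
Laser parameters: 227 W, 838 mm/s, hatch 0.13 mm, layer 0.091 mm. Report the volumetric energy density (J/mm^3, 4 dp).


E = 227 / (838*0.13*0.091) = 22.898 J/mm^3


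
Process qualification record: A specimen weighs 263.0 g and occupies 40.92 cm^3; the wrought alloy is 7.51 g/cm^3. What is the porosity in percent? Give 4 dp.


rho_part = 263.0 / 40.92 = 6.42717498 g/cm^3
Porosity = (1 - 6.42717498/7.51)*100 = 14.4184 %


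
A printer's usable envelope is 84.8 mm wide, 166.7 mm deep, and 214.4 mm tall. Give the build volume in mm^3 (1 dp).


V = 84.8 * 166.7 * 214.4 = 3030792.7 mm^3


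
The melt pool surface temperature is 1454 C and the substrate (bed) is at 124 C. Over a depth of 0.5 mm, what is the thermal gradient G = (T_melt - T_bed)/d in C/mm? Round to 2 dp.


G = (1454-124)/0.5 = 2660.0 C/mm


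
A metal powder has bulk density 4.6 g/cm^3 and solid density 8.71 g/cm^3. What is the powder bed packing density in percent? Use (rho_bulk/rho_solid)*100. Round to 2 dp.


Packing = (4.6/8.71)*100 = 52.81 %


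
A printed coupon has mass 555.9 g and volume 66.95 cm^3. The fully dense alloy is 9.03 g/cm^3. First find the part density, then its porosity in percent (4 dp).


rho_part = 555.9 / 66.95 = 8.30321135 g/cm^3
Porosity = (1 - 8.30321135/9.03)*100 = 8.0486 %


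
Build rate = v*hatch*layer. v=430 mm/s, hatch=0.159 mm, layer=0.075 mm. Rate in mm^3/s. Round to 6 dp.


Rate = 430 * 0.159 * 0.075 = 5.12775 mm^3/s


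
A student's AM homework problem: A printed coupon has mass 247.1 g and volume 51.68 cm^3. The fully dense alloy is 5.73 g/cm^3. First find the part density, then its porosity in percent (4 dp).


rho_part = 247.1 / 51.68 = 4.78134675 g/cm^3
Porosity = (1 - 4.78134675/5.73)*100 = 16.5559 %


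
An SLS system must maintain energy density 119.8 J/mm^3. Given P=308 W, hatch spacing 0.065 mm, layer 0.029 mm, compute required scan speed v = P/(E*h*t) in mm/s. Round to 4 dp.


v = 308 / (119.8*0.065*0.029) = 1363.9 mm/s


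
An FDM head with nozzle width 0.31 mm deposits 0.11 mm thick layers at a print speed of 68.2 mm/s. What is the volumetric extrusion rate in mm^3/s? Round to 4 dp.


Rate = 0.31 * 0.11 * 68.2 = 2.3256 mm^3/s


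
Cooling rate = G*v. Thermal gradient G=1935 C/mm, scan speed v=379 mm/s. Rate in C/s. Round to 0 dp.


CR = 1935 * 379 = 733365 C/s


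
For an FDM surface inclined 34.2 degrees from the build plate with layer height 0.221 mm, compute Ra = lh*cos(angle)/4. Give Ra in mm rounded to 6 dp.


Ra = 0.221 * cos(34.2) / 4 = 0.045696 mm


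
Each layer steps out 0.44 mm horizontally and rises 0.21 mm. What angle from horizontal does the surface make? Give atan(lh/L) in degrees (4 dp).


angle = atan(0.21/0.44) = 25.5139 degrees


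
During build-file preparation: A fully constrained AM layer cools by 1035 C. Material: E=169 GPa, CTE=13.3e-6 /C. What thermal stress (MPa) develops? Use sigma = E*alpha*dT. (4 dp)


sigma = 169*1000 * 13.3e-6 * 1035 = 2326.3695 MPa


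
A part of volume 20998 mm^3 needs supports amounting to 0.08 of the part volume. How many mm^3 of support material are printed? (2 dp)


V_support = 20998 * 0.08 = 1679.84 mm^3
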